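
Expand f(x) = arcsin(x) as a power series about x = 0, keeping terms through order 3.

x^3/6 + x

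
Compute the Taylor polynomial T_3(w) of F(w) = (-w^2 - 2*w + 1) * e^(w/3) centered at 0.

-71*w^3/162 - 29*w^2/18 - 5*w/3 + 1

Shift and add copies of the series according to the polynomial's terms.
F(0) = 1
F′(0) = -5/3
F′′(0) = -29/9
F′′′(0) = -71/27
The Taylor polynomial is Σ F^(k)(0)/k! · w^k.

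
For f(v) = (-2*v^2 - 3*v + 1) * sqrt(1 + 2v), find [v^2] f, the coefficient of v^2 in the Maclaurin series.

-11/2

Multiply each power in the prefactor through the base expansion.
[v^0] = 1;  [v^1] = -2;  [v^2] = -11/2.
So c_2 = f′′(0)/2! = -11/2.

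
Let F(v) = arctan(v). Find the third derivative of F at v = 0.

Compute the successive derivatives at the expansion point and divide by k!.
From the series, [v^3] F = -1/3; multiply by 3! = 6 to get -2.

-2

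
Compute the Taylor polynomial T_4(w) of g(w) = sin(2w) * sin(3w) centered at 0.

-13*w^4 + 6*w^2

Write out both Maclaurin series and multiply, keeping only the needed powers.
g(0) = 0
g′(0) = 0
g′′(0) = 12
g′′′(0) = 0
g^(4)(0) = -312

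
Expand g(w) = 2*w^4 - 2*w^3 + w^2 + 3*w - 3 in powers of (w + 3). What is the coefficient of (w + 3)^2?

[(w + 3)^0] = 213;  [(w + 3)^1] = -273;  [(w + 3)^2] = 127.

127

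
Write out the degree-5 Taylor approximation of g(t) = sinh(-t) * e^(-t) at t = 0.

-2*t^5/15 + t^4/3 - 2*t^3/3 + t^2 - t

Multiply the two series term by term and collect like powers.
g(0) = 0
g′(0) = -1
g′′(0) = 2
g′′′(0) = -4
g^(4)(0) = 8
g^(5)(0) = -16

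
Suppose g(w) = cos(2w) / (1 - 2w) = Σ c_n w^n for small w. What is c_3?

Expand each factor separately, then convolve coefficients.

4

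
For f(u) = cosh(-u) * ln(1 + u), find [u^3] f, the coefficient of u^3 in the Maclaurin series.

5/6

Multiply the two series term by term and collect like powers.
f(0) = 0
f′(0) = 1
f′′(0) = -1
f′′′(0) = 5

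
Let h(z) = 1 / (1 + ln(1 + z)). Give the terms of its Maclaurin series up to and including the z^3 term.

-7*z^3/3 + 3*z^2/2 - z + 1

Write 1/(1+u) = 1 - u + u^2 - u^3 + ... and substitute the series for u.
h(0) = 1
h′(0) = -1
h′′(0) = 3
h′′′(0) = -14
Then c_k = h^(k)(0)/k! gives each Taylor coefficient.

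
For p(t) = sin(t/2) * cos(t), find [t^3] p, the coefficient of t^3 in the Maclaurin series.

Write out both Maclaurin series and multiply, keeping only the needed powers.
p(0) = 0
p′(0) = 1/2
p′′(0) = 0
p′′′(0) = -13/8
The Taylor polynomial is Σ p^(k)(0)/k! · t^k.

-13/48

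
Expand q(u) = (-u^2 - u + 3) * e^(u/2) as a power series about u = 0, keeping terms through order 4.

Distribute the polynomial across the series and collect like powers.
q(0) = 3
q′(0) = 1/2
q′′(0) = -9/4
q′′′(0) = -27/8
q^(4)(0) = -53/16
Then c_k = q^(k)(0)/k! gives each Taylor coefficient.

-53*u^4/384 - 9*u^3/16 - 9*u^2/8 + u/2 + 3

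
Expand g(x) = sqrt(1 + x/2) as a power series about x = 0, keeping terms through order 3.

x^3/128 - x^2/32 + x/4 + 1

g(0) = 1
g′(0) = 1/4
g′′(0) = -1/16
g′′′(0) = 3/64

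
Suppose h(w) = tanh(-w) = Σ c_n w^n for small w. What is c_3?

Apply the Taylor formula c_k = f^(k)(a)/k!.
[w^0] = 0;  [w^1] = -1;  [w^2] = 0;  [w^3] = 1/3.
So c_3 = h′′′(0)/3! = 1/3.

1/3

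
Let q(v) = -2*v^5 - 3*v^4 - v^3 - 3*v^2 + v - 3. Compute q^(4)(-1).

The coefficient of (v + 1)^4 in the expansion is 7, so q^(4)(-1) = 4! * (7) = 168.

168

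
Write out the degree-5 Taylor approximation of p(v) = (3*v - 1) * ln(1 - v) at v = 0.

Distribute the polynomial across the series and collect like powers.
p(0) = 0
p′(0) = 1
p′′(0) = -5
p′′′(0) = -7
p^(4)(0) = -18
p^(5)(0) = -66

-11*v^5/20 - 3*v^4/4 - 7*v^3/6 - 5*v^2/2 + v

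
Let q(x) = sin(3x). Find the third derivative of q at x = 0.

-27

The coefficient of x^3 in the expansion is -9/2, so q′′′(0) = 3! * (-9/2) = -27.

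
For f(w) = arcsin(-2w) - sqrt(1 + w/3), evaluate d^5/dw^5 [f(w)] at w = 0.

-746531/2592

Combine the two series term by term.
The coefficient of w^5 in the expansion is -746531/311040, so f^(5)(0) = 5! * (-746531/311040) = -746531/2592.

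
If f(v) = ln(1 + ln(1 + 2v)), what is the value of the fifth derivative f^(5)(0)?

7296

Substitute the inner expansion into the outer series and collect powers.
The coefficient of v^5 in the expansion is 304/5, so f^(5)(0) = 5! * (304/5) = 7296.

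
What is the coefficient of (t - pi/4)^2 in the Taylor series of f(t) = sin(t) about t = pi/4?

f(pi/4) = sqrt(2)/2
f′(pi/4) = sqrt(2)/2
f′′(pi/4) = -sqrt(2)/2

-sqrt(2)/4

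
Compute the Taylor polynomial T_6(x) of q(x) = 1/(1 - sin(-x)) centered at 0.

Plug the Maclaurin series of the inner function into that of the outer and collect terms.
[x^0] = 1;  [x^1] = -1;  [x^2] = 1;  [x^3] = -5/6;  [x^4] = 2/3;  [x^5] = -61/120;  [x^6] = 17/45.

17*x^6/45 - 61*x^5/120 + 2*x^4/3 - 5*x^3/6 + x^2 - x + 1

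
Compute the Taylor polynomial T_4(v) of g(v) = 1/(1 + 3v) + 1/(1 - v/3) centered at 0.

6562*v^4/81 - 728*v^3/27 + 82*v^2/9 - 8*v/3 + 2

Combine the two series term by term.
g(0) = 2
g′(0) = -8/3
g′′(0) = 164/9
g′′′(0) = -1456/9
g^(4)(0) = 52496/27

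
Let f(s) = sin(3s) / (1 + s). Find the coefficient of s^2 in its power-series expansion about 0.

-3

Expand each factor separately, then convolve coefficients.
f(0) = 0
f′(0) = 3
f′′(0) = -6
So c_2 = f′′(0)/2! = -3.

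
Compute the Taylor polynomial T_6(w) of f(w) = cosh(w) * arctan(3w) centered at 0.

Expand each factor separately, then convolve coefficients.
f(0) = 0
f′(0) = 3
f′′(0) = 0
f′′′(0) = -45
f^(4)(0) = 0
f^(5)(0) = 5307
f^(6)(0) = 0
Dividing each by k! gives the coefficients c_0, ..., c_6.

1769*w^5/40 - 15*w^3/2 + 3*w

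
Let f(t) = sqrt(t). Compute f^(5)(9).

35/209952

The coefficient of (t - 9)^5 in the expansion is 7/5038848, so f^(5)(9) = 5! * (7/5038848) = 35/209952.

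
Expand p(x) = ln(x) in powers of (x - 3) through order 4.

-(x - 3)^4/324 + (x - 3)^3/81 - (x - 3)^2/18 + (x - 3)/3 + ln(3)

Differentiate repeatedly and evaluate at the center.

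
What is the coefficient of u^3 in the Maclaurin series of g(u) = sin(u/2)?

-1/48

g(0) = 0
g′(0) = 1/2
g′′(0) = 0
g′′′(0) = -1/8
The Taylor polynomial is Σ g^(k)(0)/k! · u^k.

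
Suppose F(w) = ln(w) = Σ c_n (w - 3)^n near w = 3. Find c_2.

F(3) = ln(3)
F′(3) = 1/3
F′′(3) = -1/9
Then c_k = F^(k)(3)/k! gives each Taylor coefficient.

-1/18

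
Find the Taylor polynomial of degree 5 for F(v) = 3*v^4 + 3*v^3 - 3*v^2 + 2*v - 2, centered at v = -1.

[(v + 1)^0] = -7;  [(v + 1)^1] = 5;  [(v + 1)^2] = 6;  [(v + 1)^3] = -9;  [(v + 1)^4] = 3;  [(v + 1)^5] = 0.

3*(v + 1)^4 - 9*(v + 1)^3 + 6*(v + 1)^2 + 5*(v + 1) - 7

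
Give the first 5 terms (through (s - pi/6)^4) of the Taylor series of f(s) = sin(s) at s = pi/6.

f(pi/6) = 1/2
f′(pi/6) = sqrt(3)/2
f′′(pi/6) = -1/2
f′′′(pi/6) = -sqrt(3)/2
f^(4)(pi/6) = 1/2
Dividing each by k! gives the coefficients c_0, ..., c_4.

(s - pi/6)^4/48 - sqrt(3)*(s - pi/6)^3/12 - (s - pi/6)^2/4 + sqrt(3)*(s - pi/6)/2 + 1/2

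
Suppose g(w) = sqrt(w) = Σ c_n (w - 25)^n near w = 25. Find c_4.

-1/2000000

[(w - 25)^0] = 5;  [(w - 25)^1] = 1/10;  [(w - 25)^2] = -1/1000;  [(w - 25)^3] = 1/50000;  [(w - 25)^4] = -1/2000000.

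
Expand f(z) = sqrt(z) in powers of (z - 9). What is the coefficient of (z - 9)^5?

7/5038848

f(9) = 3
f′(9) = 1/6
f′′(9) = -1/108
f′′′(9) = 1/648
f^(4)(9) = -5/11664
f^(5)(9) = 35/209952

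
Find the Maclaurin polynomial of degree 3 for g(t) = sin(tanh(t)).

-t^3/2 + t

Compose series: expand the inner function first, then feed it into the outer expansion.
g(0) = 0
g′(0) = 1
g′′(0) = 0
g′′′(0) = -3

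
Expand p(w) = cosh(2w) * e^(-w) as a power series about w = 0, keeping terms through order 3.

Expand each factor separately, then convolve coefficients.
p(0) = 1
p′(0) = -1
p′′(0) = 5
p′′′(0) = -13
Dividing each by k! gives the coefficients c_0, ..., c_3.

-13*w^3/6 + 5*w^2/2 - w + 1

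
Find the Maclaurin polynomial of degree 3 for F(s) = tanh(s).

F(0) = 0
F′(0) = 1
F′′(0) = 0
F′′′(0) = -2
The Taylor polynomial is Σ F^(k)(0)/k! · s^k.

-s^3/3 + s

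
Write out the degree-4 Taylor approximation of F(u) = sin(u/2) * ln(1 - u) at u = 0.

Expand each factor separately, then convolve coefficients.

-7*u^4/48 - u^3/4 - u^2/2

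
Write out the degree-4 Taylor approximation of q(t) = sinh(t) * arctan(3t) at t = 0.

-17*t^4/2 + 3*t^2

Multiply the two series term by term and collect like powers.
q(0) = 0
q′(0) = 0
q′′(0) = 6
q′′′(0) = 0
q^(4)(0) = -204
The Taylor polynomial is Σ q^(k)(0)/k! · t^k.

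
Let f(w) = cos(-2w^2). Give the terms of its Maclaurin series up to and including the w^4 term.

1 - 2*w^4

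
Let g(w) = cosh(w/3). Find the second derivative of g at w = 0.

1/9

Use the known series and substitute for the argument.
From the series, [w^2] g = 1/18; multiply by 2! = 2 to get 1/9.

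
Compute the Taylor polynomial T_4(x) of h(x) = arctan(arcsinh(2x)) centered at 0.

-4*x^3 + 2*x

Substitute the inner expansion into the outer series and collect powers.
[x^0] = 0;  [x^1] = 2;  [x^2] = 0;  [x^3] = -4;  [x^4] = 0.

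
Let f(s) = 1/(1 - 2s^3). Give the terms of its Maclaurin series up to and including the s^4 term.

2*s^3 + 1

f(0) = 1
f′(0) = 0
f′′(0) = 0
f′′′(0) = 12
f^(4)(0) = 0
Then c_k = f^(k)(0)/k! gives each Taylor coefficient.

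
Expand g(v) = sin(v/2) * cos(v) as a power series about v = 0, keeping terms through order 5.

Take the Cauchy product of the two expansions.
g(0) = 0
g′(0) = 1/2
g′′(0) = 0
g′′′(0) = -13/8
g^(4)(0) = 0
g^(5)(0) = 121/32

121*v^5/3840 - 13*v^3/48 + v/2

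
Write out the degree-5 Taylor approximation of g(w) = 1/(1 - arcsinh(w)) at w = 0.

23*w^5/40 + 2*w^4/3 + 5*w^3/6 + w^2 + w + 1

Substitute the inner expansion into the outer series and collect powers.
g(0) = 1
g′(0) = 1
g′′(0) = 2
g′′′(0) = 5
g^(4)(0) = 16
g^(5)(0) = 69
The Taylor polynomial is Σ g^(k)(0)/k! · w^k.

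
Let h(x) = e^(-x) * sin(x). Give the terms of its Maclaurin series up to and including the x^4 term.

Write out both Maclaurin series and multiply, keeping only the needed powers.

x^3/3 - x^2 + x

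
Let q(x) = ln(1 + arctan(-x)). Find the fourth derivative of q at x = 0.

2

Let u equal the inner series; expand the outer function in u and truncate.
From the series, [x^4] q = 1/12; multiply by 4! = 24 to get 2.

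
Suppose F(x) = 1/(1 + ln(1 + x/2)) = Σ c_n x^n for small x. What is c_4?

Substitute the inner expansion into the outer series and collect powers.

11/48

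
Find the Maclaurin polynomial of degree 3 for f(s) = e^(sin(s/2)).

s^2/8 + s/2 + 1

Let u equal the inner series; expand the outer function in u and truncate.
f(0) = 1
f′(0) = 1/2
f′′(0) = 1/4
f′′′(0) = 0
The Taylor polynomial is Σ f^(k)(0)/k! · s^k.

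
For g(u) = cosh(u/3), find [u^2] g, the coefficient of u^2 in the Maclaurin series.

1/18

Apply the Taylor formula c_k = f^(k)(a)/k!.
g(0) = 1
g′(0) = 0
g′′(0) = 1/9
So c_2 = g′′(0)/2! = 1/18.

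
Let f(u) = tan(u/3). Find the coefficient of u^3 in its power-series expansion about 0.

Apply the Taylor formula c_k = f^(k)(a)/k!.
f(0) = 0
f′(0) = 1/3
f′′(0) = 0
f′′′(0) = 2/27
So c_3 = f′′′(0)/3! = 1/81.

1/81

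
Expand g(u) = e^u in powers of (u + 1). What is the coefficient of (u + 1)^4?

Compute the successive derivatives at the expansion point and divide by k!.
[(u + 1)^0] = e^(-1);  [(u + 1)^1] = e^(-1);  [(u + 1)^2] = e^(-1)/2;  [(u + 1)^3] = e^(-1)/6;  [(u + 1)^4] = e^(-1)/24.
So c_4 = g^(4)(-1)/4! = e^(-1)/24.

e^(-1)/24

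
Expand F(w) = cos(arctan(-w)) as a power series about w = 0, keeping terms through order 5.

Let u equal the inner series; expand the outer function in u and truncate.
[w^0] = 1;  [w^1] = 0;  [w^2] = -1/2;  [w^3] = 0;  [w^4] = 3/8;  [w^5] = 0.

3*w^4/8 - w^2/2 + 1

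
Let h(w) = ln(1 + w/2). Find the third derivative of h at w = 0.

Use the known series and substitute for the argument.
The coefficient of w^3 in the expansion is 1/24, so h′′′(0) = 3! * (1/24) = 1/4.

1/4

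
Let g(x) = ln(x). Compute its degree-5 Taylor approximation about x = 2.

(x - 2)^5/160 - (x - 2)^4/64 + (x - 2)^3/24 - (x - 2)^2/8 + (x - 2)/2 + ln(2)

Use the known series and substitute for the argument.
[(x - 2)^0] = ln(2);  [(x - 2)^1] = 1/2;  [(x - 2)^2] = -1/8;  [(x - 2)^3] = 1/24;  [(x - 2)^4] = -1/64;  [(x - 2)^5] = 1/160.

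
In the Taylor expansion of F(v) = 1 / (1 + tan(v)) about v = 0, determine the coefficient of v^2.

1

Use the geometric series for the reciprocal, then substitute.
F(0) = 1
F′(0) = -1
F′′(0) = 2
So c_2 = F′′(0)/2! = 1.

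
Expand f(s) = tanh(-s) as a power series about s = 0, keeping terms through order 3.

s^3/3 - s

Use the known series and substitute for the argument.
f(0) = 0
f′(0) = -1
f′′(0) = 0
f′′′(0) = 2
Dividing each by k! gives the coefficients c_0, ..., c_3.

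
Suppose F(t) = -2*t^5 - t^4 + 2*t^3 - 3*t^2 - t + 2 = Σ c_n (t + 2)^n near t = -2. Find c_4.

19

Use the known series and substitute for the argument.
F(-2) = 24
F′(-2) = -93
F′′(-2) = 242
F′′′(-2) = -420
F^(4)(-2) = 456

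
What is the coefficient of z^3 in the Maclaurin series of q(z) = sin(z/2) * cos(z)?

-13/48

Multiply the two series term by term and collect like powers.
q(0) = 0
q′(0) = 1/2
q′′(0) = 0
q′′′(0) = -13/8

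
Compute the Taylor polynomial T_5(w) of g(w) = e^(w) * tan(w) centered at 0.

Multiply the two series term by term and collect like powers.
g(0) = 0
g′(0) = 1
g′′(0) = 2
g′′′(0) = 5
g^(4)(0) = 12
g^(5)(0) = 41
Dividing each by k! gives the coefficients c_0, ..., c_5.

41*w^5/120 + w^4/2 + 5*w^3/6 + w^2 + w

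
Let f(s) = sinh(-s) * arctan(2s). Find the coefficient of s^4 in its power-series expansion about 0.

Take the Cauchy product of the two expansions.

7/3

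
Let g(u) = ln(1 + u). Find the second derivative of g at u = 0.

The coefficient of u^2 in the expansion is -1/2, so g′′(0) = 2! * (-1/2) = -1.

-1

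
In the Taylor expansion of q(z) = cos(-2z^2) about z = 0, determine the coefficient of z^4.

-2

q(0) = 1
q′(0) = 0
q′′(0) = 0
q′′′(0) = 0
q^(4)(0) = -48
So c_4 = q^(4)(0)/4! = -2.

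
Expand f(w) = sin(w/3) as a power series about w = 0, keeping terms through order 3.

Compute the successive derivatives at the expansion point and divide by k!.
f(0) = 0
f′(0) = 1/3
f′′(0) = 0
f′′′(0) = -1/27
The Taylor polynomial is Σ f^(k)(0)/k! · w^k.

-w^3/162 + w/3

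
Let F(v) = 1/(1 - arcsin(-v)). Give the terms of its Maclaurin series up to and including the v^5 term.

Plug the Maclaurin series of the inner function into that of the outer and collect terms.
F(0) = 1
F′(0) = -1
F′′(0) = 2
F′′′(0) = -7
F^(4)(0) = 32
F^(5)(0) = -189
The Taylor polynomial is Σ F^(k)(0)/k! · v^k.

-63*v^5/40 + 4*v^4/3 - 7*v^3/6 + v^2 - v + 1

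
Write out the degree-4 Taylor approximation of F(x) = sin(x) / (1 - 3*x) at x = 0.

53*x^4/2 + 53*x^3/6 + 3*x^2 + x

Multiply the numerator's expansion by the denominator's geometric series.
F(0) = 0
F′(0) = 1
F′′(0) = 6
F′′′(0) = 53
F^(4)(0) = 636
The Taylor polynomial is Σ F^(k)(0)/k! · x^k.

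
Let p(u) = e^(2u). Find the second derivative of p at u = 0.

The coefficient of u^2 in the expansion is 2, so p′′(0) = 2! * (2) = 4.

4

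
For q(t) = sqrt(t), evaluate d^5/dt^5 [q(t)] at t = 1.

Apply the Taylor formula c_k = f^(k)(a)/k!.
The coefficient of (t - 1)^5 in the expansion is 7/256, so q^(5)(1) = 5! * (7/256) = 105/32.

105/32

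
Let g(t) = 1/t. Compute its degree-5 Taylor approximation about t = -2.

g(-2) = -1/2
g′(-2) = -1/4
g′′(-2) = -1/4
g′′′(-2) = -3/8
g^(4)(-2) = -3/4
g^(5)(-2) = -15/8

-(t + 2)^5/64 - (t + 2)^4/32 - (t + 2)^3/16 - (t + 2)^2/8 - (t + 2)/4 - 1/2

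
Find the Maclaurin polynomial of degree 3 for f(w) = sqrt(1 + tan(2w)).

11*w^3/6 - w^2/2 + w + 1

Substitute the inner expansion into the outer series and collect powers.
f(0) = 1
f′(0) = 1
f′′(0) = -1
f′′′(0) = 11
Then c_k = f^(k)(0)/k! gives each Taylor coefficient.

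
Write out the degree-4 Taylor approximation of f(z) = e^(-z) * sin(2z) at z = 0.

z^4 - z^3/3 - 2*z^2 + 2*z

Take the Cauchy product of the two expansions.
f(0) = 0
f′(0) = 2
f′′(0) = -4
f′′′(0) = -2
f^(4)(0) = 24
Dividing each by k! gives the coefficients c_0, ..., c_4.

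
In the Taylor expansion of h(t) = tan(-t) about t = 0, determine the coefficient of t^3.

[t^0] = 0;  [t^1] = -1;  [t^2] = 0;  [t^3] = -1/3.

-1/3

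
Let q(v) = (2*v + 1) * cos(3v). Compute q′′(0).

-9

Shift and add copies of the series according to the polynomial's terms.
From the series, [v^2] q = -9/2; multiply by 2! = 2 to get -9.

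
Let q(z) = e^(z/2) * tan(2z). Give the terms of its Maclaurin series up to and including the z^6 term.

Write out both Maclaurin series and multiply, keeping only the needed powers.
[z^0] = 0;  [z^1] = 2;  [z^2] = 1;  [z^3] = 35/12;  [z^4] = 11/8;  [z^5] = 4421/960;  [z^6] = 12611/5760.

12611*z^6/5760 + 4421*z^5/960 + 11*z^4/8 + 35*z^3/12 + z^2 + 2*z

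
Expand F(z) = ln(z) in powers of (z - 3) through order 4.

-(z - 3)^4/324 + (z - 3)^3/81 - (z - 3)^2/18 + (z - 3)/3 + ln(3)

Compute the successive derivatives at the expansion point and divide by k!.
F(3) = ln(3)
F′(3) = 1/3
F′′(3) = -1/9
F′′′(3) = 2/27
F^(4)(3) = -2/27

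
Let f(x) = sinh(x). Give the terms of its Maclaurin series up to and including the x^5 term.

Use the known series and substitute for the argument.

x^5/120 + x^3/6 + x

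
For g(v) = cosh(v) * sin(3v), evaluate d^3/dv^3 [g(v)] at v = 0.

Expand each factor separately, then convolve coefficients.
The coefficient of v^3 in the expansion is -3, so g′′′(0) = 3! * (-3) = -18.

-18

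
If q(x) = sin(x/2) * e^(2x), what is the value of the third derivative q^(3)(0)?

Expand each factor separately, then convolve coefficients.
The coefficient of x^3 in the expansion is 47/48, so q′′′(0) = 3! * (47/48) = 47/8.

47/8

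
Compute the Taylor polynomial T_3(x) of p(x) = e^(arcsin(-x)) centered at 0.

Let u equal the inner series; expand the outer function in u and truncate.
p(0) = 1
p′(0) = -1
p′′(0) = 1
p′′′(0) = -2

-x^3/3 + x^2/2 - x + 1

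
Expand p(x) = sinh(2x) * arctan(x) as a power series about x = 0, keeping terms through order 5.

2*x^4/3 + 2*x^2

Take the Cauchy product of the two expansions.
p(0) = 0
p′(0) = 0
p′′(0) = 4
p′′′(0) = 0
p^(4)(0) = 16
p^(5)(0) = 0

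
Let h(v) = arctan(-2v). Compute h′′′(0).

Differentiate repeatedly and evaluate at the center.
From the series, [v^3] h = 8/3; multiply by 3! = 6 to get 16.

16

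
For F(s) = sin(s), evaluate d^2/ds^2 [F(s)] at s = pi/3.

Differentiate repeatedly and evaluate at the center.
From the series, [(s - pi/3)^2] F = -sqrt(3)/4; multiply by 2! = 2 to get -sqrt(3)/2.

-sqrt(3)/2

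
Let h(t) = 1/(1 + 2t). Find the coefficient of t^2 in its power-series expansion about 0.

4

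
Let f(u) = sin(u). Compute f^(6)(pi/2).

From the series, [(u - pi/2)^6] f = -1/720; multiply by 6! = 720 to get -1.

-1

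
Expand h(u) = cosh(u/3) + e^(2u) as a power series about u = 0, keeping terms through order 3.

Add the two expansions coefficient-wise.
[u^0] = 2;  [u^1] = 2;  [u^2] = 37/18;  [u^3] = 4/3.

4*u^3/3 + 37*u^2/18 + 2*u + 2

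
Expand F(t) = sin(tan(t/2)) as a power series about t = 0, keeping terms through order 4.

Substitute the inner expansion into the outer series and collect powers.
F(0) = 0
F′(0) = 1/2
F′′(0) = 0
F′′′(0) = 1/8
F^(4)(0) = 0
Dividing each by k! gives the coefficients c_0, ..., c_4.

t^3/48 + t/2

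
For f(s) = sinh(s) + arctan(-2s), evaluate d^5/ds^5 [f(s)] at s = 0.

-767

Add the two expansions coefficient-wise.
From the series, [s^5] f = -767/120; multiply by 5! = 120 to get -767.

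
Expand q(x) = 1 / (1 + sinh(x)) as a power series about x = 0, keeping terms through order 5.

-181*x^5/120 + 4*x^4/3 - 7*x^3/6 + x^2 - x + 1

Use the geometric series for the reciprocal, then substitute.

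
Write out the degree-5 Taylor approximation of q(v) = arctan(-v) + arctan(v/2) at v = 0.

Expand each term separately and add.
q(0) = 0
q′(0) = -1/2
q′′(0) = 0
q′′′(0) = 7/4
q^(4)(0) = 0
q^(5)(0) = -93/4
The Taylor polynomial is Σ q^(k)(0)/k! · v^k.

-31*v^5/160 + 7*v^3/24 - v/2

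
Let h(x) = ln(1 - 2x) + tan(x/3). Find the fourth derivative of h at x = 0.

Add the two expansions coefficient-wise.
The coefficient of x^4 in the expansion is -4, so h^(4)(0) = 4! * (-4) = -96.

-96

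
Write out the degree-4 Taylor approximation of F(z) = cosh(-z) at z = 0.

z^4/24 + z^2/2 + 1

F(0) = 1
F′(0) = 0
F′′(0) = 1
F′′′(0) = 0
F^(4)(0) = 1
The Taylor polynomial is Σ F^(k)(0)/k! · z^k.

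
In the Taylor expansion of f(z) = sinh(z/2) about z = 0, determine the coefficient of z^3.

Compute the successive derivatives at the expansion point and divide by k!.
[z^0] = 0;  [z^1] = 1/2;  [z^2] = 0;  [z^3] = 1/48.
So c_3 = f′′′(0)/3! = 1/48.

1/48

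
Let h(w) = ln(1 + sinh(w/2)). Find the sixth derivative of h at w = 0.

-4

Substitute the inner expansion into the outer series and collect powers.
The coefficient of w^6 in the expansion is -1/180, so h^(6)(0) = 6! * (-1/180) = -4.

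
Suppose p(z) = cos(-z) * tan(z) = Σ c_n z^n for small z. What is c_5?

Take the Cauchy product of the two expansions.
p(0) = 0
p′(0) = 1
p′′(0) = 0
p′′′(0) = -1
p^(4)(0) = 0
p^(5)(0) = 1
So c_5 = p^(5)(0)/5! = 1/120.

1/120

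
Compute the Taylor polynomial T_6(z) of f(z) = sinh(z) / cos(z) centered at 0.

Invert the denominator's series and multiply.

3*z^5/10 + 2*z^3/3 + z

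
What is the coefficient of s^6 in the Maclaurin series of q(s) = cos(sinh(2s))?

4/15

Plug the Maclaurin series of the inner function into that of the outer and collect terms.
q(0) = 1
q′(0) = 0
q′′(0) = -4
q′′′(0) = 0
q^(4)(0) = -48
q^(5)(0) = 0
q^(6)(0) = 192
The Taylor polynomial is Σ q^(k)(0)/k! · s^k.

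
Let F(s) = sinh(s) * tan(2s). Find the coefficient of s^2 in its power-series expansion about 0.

Multiply the two series term by term and collect like powers.
F(0) = 0
F′(0) = 0
F′′(0) = 4
Then c_k = F^(k)(0)/k! gives each Taylor coefficient.

2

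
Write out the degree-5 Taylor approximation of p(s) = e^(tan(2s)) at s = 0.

148*s^5/15 + 6*s^4 + 4*s^3 + 2*s^2 + 2*s + 1

Plug the Maclaurin series of the inner function into that of the outer and collect terms.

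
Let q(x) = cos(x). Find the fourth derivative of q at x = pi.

-1

From the series, [(x - pi)^4] q = -1/24; multiply by 4! = 24 to get -1.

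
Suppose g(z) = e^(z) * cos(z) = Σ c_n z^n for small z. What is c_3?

-1/3

Expand each factor separately, then convolve coefficients.
g(0) = 1
g′(0) = 1
g′′(0) = 0
g′′′(0) = -2
So c_3 = g′′′(0)/3! = -1/3.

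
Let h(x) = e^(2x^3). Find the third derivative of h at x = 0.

Differentiate repeatedly and evaluate at the center.
The coefficient of x^3 in the expansion is 2, so h′′′(0) = 3! * (2) = 12.

12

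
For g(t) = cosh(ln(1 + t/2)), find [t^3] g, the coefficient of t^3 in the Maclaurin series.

-1/16

Compose series: expand the inner function first, then feed it into the outer expansion.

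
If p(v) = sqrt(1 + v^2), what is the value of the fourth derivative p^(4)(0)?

The coefficient of v^4 in the expansion is -1/8, so p^(4)(0) = 4! * (-1/8) = -3.

-3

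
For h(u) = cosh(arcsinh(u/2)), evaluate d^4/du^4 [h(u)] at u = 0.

-3/16

Substitute the inner expansion into the outer series and collect powers.
The coefficient of u^4 in the expansion is -1/128, so h^(4)(0) = 4! * (-1/128) = -3/16.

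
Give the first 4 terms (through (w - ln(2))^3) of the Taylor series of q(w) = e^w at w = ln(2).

(w - ln(2))^3/3 + (w - ln(2))^2 + 2*(w - ln(2)) + 2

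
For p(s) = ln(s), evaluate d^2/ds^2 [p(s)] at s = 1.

-1

The coefficient of (s - 1)^2 in the expansion is -1/2, so p′′(1) = 2! * (-1/2) = -1.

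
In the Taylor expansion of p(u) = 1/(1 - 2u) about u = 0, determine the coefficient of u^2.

4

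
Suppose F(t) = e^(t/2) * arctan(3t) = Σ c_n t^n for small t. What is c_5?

Take the Cauchy product of the two expansions.
F(0) = 0
F′(0) = 3
F′′(0) = 3
F′′′(0) = -207/4
F^(4)(0) = -213/2
F^(5)(0) = 91167/16

30389/640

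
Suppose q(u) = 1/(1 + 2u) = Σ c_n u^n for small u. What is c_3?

-8

Compute the successive derivatives at the expansion point and divide by k!.
[u^0] = 1;  [u^1] = -2;  [u^2] = 4;  [u^3] = -8.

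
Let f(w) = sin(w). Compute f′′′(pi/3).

-1/2

From the series, [(w - pi/3)^3] f = -1/12; multiply by 3! = 6 to get -1/2.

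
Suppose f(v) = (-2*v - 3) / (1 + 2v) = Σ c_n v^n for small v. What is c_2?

-8

Distribute the polynomial across the series and collect like powers.
f(0) = -3
f′(0) = 4
f′′(0) = -16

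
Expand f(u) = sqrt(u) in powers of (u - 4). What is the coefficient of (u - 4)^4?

Apply the Taylor formula c_k = f^(k)(a)/k!.
[(u - 4)^0] = 2;  [(u - 4)^1] = 1/4;  [(u - 4)^2] = -1/64;  [(u - 4)^3] = 1/512;  [(u - 4)^4] = -5/16384.
So c_4 = f^(4)(4)/4! = -5/16384.

-5/16384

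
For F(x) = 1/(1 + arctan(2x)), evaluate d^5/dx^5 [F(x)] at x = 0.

-768

Compose series: expand the inner function first, then feed it into the outer expansion.
From the series, [x^5] F = -32/5; multiply by 5! = 120 to get -768.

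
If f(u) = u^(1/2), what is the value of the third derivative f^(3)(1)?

3/8

From the series, [(u - 1)^3] f = 1/16; multiply by 3! = 6 to get 3/8.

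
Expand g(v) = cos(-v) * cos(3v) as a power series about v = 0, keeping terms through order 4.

17*v^4/3 - 5*v^2 + 1

Write out both Maclaurin series and multiply, keeping only the needed powers.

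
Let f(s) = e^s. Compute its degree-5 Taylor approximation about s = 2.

Differentiate repeatedly and evaluate at the center.
[(s - 2)^0] = e^(2);  [(s - 2)^1] = e^(2);  [(s - 2)^2] = e^(2)/2;  [(s - 2)^3] = e^(2)/6;  [(s - 2)^4] = e^(2)/24;  [(s - 2)^5] = e^(2)/120.

(s - 2)^5*e^(2)/120 + (s - 2)^4*e^(2)/24 + (s - 2)^3*e^(2)/6 + (s - 2)^2*e^(2)/2 + (s - 2)*e^(2) + e^(2)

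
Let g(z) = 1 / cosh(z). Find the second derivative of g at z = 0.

-1

Invert the denominator's series and multiply.
The coefficient of z^2 in the expansion is -1/2, so g′′(0) = 2! * (-1/2) = -1.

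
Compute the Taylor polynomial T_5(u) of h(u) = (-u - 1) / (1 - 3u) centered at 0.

Multiply each power in the prefactor through the base expansion.
[u^0] = -1;  [u^1] = -4;  [u^2] = -12;  [u^3] = -36;  [u^4] = -108;  [u^5] = -324.

-324*u^5 - 108*u^4 - 36*u^3 - 12*u^2 - 4*u - 1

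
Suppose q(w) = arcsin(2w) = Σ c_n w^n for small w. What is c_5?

12/5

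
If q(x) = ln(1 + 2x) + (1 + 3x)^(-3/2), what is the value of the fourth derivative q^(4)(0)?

75009/16

Add the two expansions coefficient-wise.
The coefficient of x^4 in the expansion is 25003/128, so q^(4)(0) = 4! * (25003/128) = 75009/16.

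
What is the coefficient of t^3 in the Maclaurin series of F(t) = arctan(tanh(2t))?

-16/3

Substitute the inner expansion into the outer series and collect powers.
So c_3 = F′′′(0)/3! = -16/3.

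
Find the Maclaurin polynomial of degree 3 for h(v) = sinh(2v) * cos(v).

v^3/3 + 2*v

Expand each factor separately, then convolve coefficients.
h(0) = 0
h′(0) = 2
h′′(0) = 0
h′′′(0) = 2
Dividing each by k! gives the coefficients c_0, ..., c_3.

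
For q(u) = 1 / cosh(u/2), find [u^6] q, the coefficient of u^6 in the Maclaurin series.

-61/46080

Invert the denominator's series and multiply.
q(0) = 1
q′(0) = 0
q′′(0) = -1/4
q′′′(0) = 0
q^(4)(0) = 5/16
q^(5)(0) = 0
q^(6)(0) = -61/64
So c_6 = q^(6)(0)/6! = -61/46080.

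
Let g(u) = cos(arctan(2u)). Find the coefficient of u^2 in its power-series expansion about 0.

-2

Let u equal the inner series; expand the outer function in u and truncate.
g(0) = 1
g′(0) = 0
g′′(0) = -4
So c_2 = g′′(0)/2! = -2.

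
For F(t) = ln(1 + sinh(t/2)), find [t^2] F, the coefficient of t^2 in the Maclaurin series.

-1/8

Substitute the inner expansion into the outer series and collect powers.
F(0) = 0
F′(0) = 1/2
F′′(0) = -1/4
The Taylor polynomial is Σ F^(k)(0)/k! · t^k.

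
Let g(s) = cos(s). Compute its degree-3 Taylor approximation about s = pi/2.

(s - pi/2)^3/6 - (s - pi/2)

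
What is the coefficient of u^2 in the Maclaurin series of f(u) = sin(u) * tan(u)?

1

Multiply the two series term by term and collect like powers.
[u^0] = 0;  [u^1] = 0;  [u^2] = 1.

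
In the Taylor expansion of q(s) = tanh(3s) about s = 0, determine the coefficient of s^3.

-9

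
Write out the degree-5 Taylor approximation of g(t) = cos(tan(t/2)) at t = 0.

-7*t^4/384 - t^2/8 + 1

Substitute the inner expansion into the outer series and collect powers.
[t^0] = 1;  [t^1] = 0;  [t^2] = -1/8;  [t^3] = 0;  [t^4] = -7/384;  [t^5] = 0.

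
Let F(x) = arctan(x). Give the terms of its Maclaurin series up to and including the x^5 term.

F(0) = 0
F′(0) = 1
F′′(0) = 0
F′′′(0) = -2
F^(4)(0) = 0
F^(5)(0) = 24

x^5/5 - x^3/3 + x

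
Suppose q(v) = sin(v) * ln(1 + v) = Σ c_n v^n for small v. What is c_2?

Expand each factor separately, then convolve coefficients.
q(0) = 0
q′(0) = 0
q′′(0) = 2
The Taylor polynomial is Σ q^(k)(0)/k! · v^k.

1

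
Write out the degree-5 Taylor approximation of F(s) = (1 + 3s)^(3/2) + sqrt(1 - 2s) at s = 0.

-953*s^5/256 + 163*s^4/128 - 35*s^3/16 + 23*s^2/8 + 7*s/2 + 2

Combine the two series term by term.
F(0) = 2
F′(0) = 7/2
F′′(0) = 23/4
F′′′(0) = -105/8
F^(4)(0) = 489/16
F^(5)(0) = -14295/32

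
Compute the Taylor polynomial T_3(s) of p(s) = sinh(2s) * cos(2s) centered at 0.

-8*s^3/3 + 2*s

Multiply the two series term by term and collect like powers.
p(0) = 0
p′(0) = 2
p′′(0) = 0
p′′′(0) = -16
Dividing each by k! gives the coefficients c_0, ..., c_3.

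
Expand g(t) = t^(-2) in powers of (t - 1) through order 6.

[(t - 1)^0] = 1;  [(t - 1)^1] = -2;  [(t - 1)^2] = 3;  [(t - 1)^3] = -4;  [(t - 1)^4] = 5;  [(t - 1)^5] = -6;  [(t - 1)^6] = 7.

7*(t - 1)^6 - 6*(t - 1)^5 + 5*(t - 1)^4 - 4*(t - 1)^3 + 3*(t - 1)^2 - 2*(t - 1) + 1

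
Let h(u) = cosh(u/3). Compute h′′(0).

Compute the successive derivatives at the expansion point and divide by k!.
From the series, [u^2] h = 1/18; multiply by 2! = 2 to get 1/9.

1/9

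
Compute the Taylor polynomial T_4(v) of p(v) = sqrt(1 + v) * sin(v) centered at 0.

-v^4/48 - 7*v^3/24 + v^2/2 + v

Expand each factor separately, then convolve coefficients.
p(0) = 0
p′(0) = 1
p′′(0) = 1
p′′′(0) = -7/4
p^(4)(0) = -1/2
Dividing each by k! gives the coefficients c_0, ..., c_4.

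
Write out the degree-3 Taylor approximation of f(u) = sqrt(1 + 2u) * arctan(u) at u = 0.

-5*u^3/6 + u^2 + u

Multiply the two series term by term and collect like powers.
f(0) = 0
f′(0) = 1
f′′(0) = 2
f′′′(0) = -5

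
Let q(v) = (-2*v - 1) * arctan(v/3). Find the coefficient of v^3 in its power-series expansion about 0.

1/81

Distribute the polynomial across the series and collect like powers.
[v^0] = 0;  [v^1] = -1/3;  [v^2] = -2/3;  [v^3] = 1/81.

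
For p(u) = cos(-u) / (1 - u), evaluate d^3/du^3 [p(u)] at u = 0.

Multiply the two series term by term and collect like powers.
The coefficient of u^3 in the expansion is 1/2, so p′′′(0) = 3! * (1/2) = 3.

3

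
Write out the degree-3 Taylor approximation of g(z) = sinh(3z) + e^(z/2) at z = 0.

Combine the two series term by term.
[z^0] = 1;  [z^1] = 7/2;  [z^2] = 1/8;  [z^3] = 217/48.

217*z^3/48 + z^2/8 + 7*z/2 + 1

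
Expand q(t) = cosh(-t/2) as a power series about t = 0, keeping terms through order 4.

[t^0] = 1;  [t^1] = 0;  [t^2] = 1/8;  [t^3] = 0;  [t^4] = 1/384.

t^4/384 + t^2/8 + 1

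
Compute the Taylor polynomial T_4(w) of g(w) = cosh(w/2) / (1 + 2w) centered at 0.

Write out both Maclaurin series and multiply, keeping only the needed powers.

6337*w^4/384 - 33*w^3/4 + 33*w^2/8 - 2*w + 1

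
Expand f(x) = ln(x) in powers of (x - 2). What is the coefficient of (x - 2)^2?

-1/8

c_2 = f′′(2)/2! = -1/8.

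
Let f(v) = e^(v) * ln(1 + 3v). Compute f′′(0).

-3

Expand each factor separately, then convolve coefficients.
The coefficient of v^2 in the expansion is -3/2, so f′′(0) = 2! * (-3/2) = -3.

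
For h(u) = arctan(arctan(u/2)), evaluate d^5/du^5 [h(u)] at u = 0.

11/4

Compose series: expand the inner function first, then feed it into the outer expansion.
The coefficient of u^5 in the expansion is 11/480, so h^(5)(0) = 5! * (11/480) = 11/4.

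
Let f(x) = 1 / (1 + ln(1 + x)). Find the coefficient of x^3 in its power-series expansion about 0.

-7/3

Use the geometric series for the reciprocal, then substitute.
[x^0] = 1;  [x^1] = -1;  [x^2] = 3/2;  [x^3] = -7/3.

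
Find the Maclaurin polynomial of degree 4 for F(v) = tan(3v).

9*v^3 + 3*v

F(0) = 0
F′(0) = 3
F′′(0) = 0
F′′′(0) = 54
F^(4)(0) = 0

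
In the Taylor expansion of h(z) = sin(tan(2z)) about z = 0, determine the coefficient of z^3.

Compose series: expand the inner function first, then feed it into the outer expansion.

4/3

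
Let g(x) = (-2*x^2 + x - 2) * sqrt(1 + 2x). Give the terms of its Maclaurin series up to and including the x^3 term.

-7*x^3/2 - x - 2

Distribute the polynomial across the series and collect like powers.
g(0) = -2
g′(0) = -1
g′′(0) = 0
g′′′(0) = -21
Dividing each by k! gives the coefficients c_0, ..., c_3.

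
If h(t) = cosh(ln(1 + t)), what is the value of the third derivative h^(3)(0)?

-3

Plug the Maclaurin series of the inner function into that of the outer and collect terms.
From the series, [t^3] h = -1/2; multiply by 3! = 6 to get -3.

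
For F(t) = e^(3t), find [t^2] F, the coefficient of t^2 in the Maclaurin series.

9/2

[t^0] = 1;  [t^1] = 3;  [t^2] = 9/2.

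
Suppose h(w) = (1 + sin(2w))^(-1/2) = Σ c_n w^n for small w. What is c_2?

3/2

Compose series: expand the inner function first, then feed it into the outer expansion.
h(0) = 1
h′(0) = -1
h′′(0) = 3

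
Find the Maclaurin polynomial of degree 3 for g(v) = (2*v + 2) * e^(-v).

2*v^3/3 - v^2 + 2

Distribute the polynomial across the series and collect like powers.
g(0) = 2
g′(0) = 0
g′′(0) = -2
g′′′(0) = 4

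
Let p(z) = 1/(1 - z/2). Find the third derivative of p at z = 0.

3/4

The coefficient of z^3 in the expansion is 1/8, so p′′′(0) = 3! * (1/8) = 3/4.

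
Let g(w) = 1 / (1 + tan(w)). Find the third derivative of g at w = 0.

-8

Use the geometric series for the reciprocal, then substitute.
From the series, [w^3] g = -4/3; multiply by 3! = 6 to get -8.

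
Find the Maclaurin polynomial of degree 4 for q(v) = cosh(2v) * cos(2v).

Write out both Maclaurin series and multiply, keeping only the needed powers.
[v^0] = 1;  [v^1] = 0;  [v^2] = 0;  [v^3] = 0;  [v^4] = -8/3.

1 - 8*v^4/3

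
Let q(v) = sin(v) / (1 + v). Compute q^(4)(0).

-20

Write out both Maclaurin series and multiply, keeping only the needed powers.
The coefficient of v^4 in the expansion is -5/6, so q^(4)(0) = 4! * (-5/6) = -20.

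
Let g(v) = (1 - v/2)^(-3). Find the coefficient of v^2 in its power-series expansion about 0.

3/2

g(0) = 1
g′(0) = 3/2
g′′(0) = 3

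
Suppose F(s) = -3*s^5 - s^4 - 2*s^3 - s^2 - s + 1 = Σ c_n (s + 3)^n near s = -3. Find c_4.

44

Use the known series and substitute for the argument.
[(s + 3)^0] = 697;  [(s + 3)^1] = -1156;  [(s + 3)^2] = 773;  [(s + 3)^3] = -260;  [(s + 3)^4] = 44.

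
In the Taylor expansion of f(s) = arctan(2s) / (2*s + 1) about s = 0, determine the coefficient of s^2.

Expand 1/(denominator) as a geometric series and multiply by the numerator's series.
f(0) = 0
f′(0) = 2
f′′(0) = -8
So c_2 = f′′(0)/2! = -4.

-4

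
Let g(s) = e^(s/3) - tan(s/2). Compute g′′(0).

1/9

Expand each term separately and add.
From the series, [s^2] g = 1/18; multiply by 2! = 2 to get 1/9.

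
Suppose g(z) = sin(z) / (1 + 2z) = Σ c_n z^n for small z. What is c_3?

23/6

Multiply the two series term by term and collect like powers.
g(0) = 0
g′(0) = 1
g′′(0) = -4
g′′′(0) = 23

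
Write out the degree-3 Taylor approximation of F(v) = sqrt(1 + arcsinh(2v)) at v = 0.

-v^3/6 - v^2/2 + v + 1

Substitute the inner expansion into the outer series and collect powers.
F(0) = 1
F′(0) = 1
F′′(0) = -1
F′′′(0) = -1
Dividing each by k! gives the coefficients c_0, ..., c_3.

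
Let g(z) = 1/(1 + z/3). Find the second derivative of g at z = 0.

From the series, [z^2] g = 1/9; multiply by 2! = 2 to get 2/9.

2/9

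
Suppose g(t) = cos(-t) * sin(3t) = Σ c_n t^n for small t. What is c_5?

Expand each factor separately, then convolve coefficients.
g(0) = 0
g′(0) = 3
g′′(0) = 0
g′′′(0) = -36
g^(4)(0) = 0
g^(5)(0) = 528
So c_5 = g^(5)(0)/5! = 22/5.

22/5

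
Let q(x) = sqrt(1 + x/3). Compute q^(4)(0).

Use the known series and substitute for the argument.
The coefficient of x^4 in the expansion is -5/10368, so q^(4)(0) = 4! * (-5/10368) = -5/432.

-5/432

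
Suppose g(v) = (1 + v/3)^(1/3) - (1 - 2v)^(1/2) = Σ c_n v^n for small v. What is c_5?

1240205/1417176

Expand each term separately and add.
g(0) = 0
g′(0) = 10/9
g′′(0) = 79/81
g′′′(0) = 2197/729
g^(4)(0) = 98335/6561
g^(5)(0) = 6201025/59049
So c_5 = g^(5)(0)/5! = 1240205/1417176.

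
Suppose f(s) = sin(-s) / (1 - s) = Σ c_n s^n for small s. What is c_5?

Take the Cauchy product of the two expansions.
f(0) = 0
f′(0) = -1
f′′(0) = -2
f′′′(0) = -5
f^(4)(0) = -20
f^(5)(0) = -101

-101/120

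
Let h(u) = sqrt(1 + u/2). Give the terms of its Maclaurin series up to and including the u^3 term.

u^3/128 - u^2/32 + u/4 + 1

[u^0] = 1;  [u^1] = 1/4;  [u^2] = -1/32;  [u^3] = 1/128.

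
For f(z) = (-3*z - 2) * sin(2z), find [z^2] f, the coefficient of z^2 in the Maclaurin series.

Distribute the polynomial across the series and collect like powers.
f(0) = 0
f′(0) = -4
f′′(0) = -12
So c_2 = f′′(0)/2! = -6.

-6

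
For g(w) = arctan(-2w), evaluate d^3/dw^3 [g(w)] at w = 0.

16

The coefficient of w^3 in the expansion is 8/3, so g′′′(0) = 3! * (8/3) = 16.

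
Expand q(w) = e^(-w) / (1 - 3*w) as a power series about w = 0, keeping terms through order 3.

Use 1/(1 - r) = Σ r^k on the denominator, then take the Cauchy product.

58*w^3/3 + 13*w^2/2 + 2*w + 1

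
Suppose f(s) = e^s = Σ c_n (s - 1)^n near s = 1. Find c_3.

e/6

f(1) = e
f′(1) = e
f′′(1) = e
f′′′(1) = e
So c_3 = f′′′(1)/3! = e/6.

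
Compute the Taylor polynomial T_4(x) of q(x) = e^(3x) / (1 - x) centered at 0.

Multiply the two series term by term and collect like powers.
q(0) = 1
q′(0) = 4
q′′(0) = 17
q′′′(0) = 78
q^(4)(0) = 393

131*x^4/8 + 13*x^3 + 17*x^2/2 + 4*x + 1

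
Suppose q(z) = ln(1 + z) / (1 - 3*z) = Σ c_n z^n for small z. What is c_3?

47/6

Multiply the numerator's expansion by the denominator's geometric series.
[z^0] = 0;  [z^1] = 1;  [z^2] = 5/2;  [z^3] = 47/6.
So c_3 = q′′′(0)/3! = 47/6.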